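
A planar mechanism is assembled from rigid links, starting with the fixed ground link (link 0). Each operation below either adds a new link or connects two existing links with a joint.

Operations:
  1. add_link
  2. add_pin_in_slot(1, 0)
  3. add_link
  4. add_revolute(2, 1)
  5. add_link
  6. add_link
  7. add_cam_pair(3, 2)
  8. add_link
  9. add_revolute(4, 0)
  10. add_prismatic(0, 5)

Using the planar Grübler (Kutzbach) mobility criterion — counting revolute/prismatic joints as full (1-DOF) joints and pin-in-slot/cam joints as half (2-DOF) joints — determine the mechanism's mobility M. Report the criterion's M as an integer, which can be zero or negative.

link 0 = ground. State L|J1|J2 = 1|0|0
+link1  2|0|0
PS(1,0) f=2→J2  2|0|1
+link2  3|0|1
R(2,1) f=1→J1  3|1|1
+link3  4|1|1
+link4  5|1|1
C(3,2) f=2→J2  5|1|2
+link5  6|1|2
R(4,0) f=1→J1  6|2|2
P(0,5) f=1→J1  6|3|2
M = 3(6−1)−2·3−2 = 15−6−2 = 7

M = 7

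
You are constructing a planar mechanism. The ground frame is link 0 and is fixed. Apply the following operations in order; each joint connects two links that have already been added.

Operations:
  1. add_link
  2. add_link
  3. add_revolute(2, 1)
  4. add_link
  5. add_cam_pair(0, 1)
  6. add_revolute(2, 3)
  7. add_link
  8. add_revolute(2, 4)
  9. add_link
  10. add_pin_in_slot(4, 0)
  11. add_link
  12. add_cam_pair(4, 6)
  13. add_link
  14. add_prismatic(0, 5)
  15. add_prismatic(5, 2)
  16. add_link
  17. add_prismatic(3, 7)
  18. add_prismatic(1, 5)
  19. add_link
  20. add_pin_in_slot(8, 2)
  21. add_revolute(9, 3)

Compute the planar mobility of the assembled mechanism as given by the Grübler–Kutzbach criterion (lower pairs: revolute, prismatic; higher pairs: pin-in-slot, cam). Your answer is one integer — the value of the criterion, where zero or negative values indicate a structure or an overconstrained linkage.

M = 7

link 0 = ground. State L|J1|J2 = 1|0|0
+link1  2|0|0
+link2  3|0|0
R(2,1) f=1→J1  3|1|0
+link3  4|1|0
C(0,1) f=2→J2  4|1|1
R(2,3) f=1→J1  4|2|1
+link4  5|2|1
R(2,4) f=1→J1  5|3|1
+link5  6|3|1
PS(4,0) f=2→J2  6|3|2
+link6  7|3|2
C(4,6) f=2→J2  7|3|3
+link7  8|3|3
P(0,5) f=1→J1  8|4|3
P(5,2) f=1→J1  8|5|3
+link8  9|5|3
P(3,7) f=1→J1  9|6|3
P(1,5) f=1→J1  9|7|3
+link9  10|7|3
PS(8,2) f=2→J2  10|7|4
R(9,3) f=1→J1  10|8|4
M = 3(10−1)−2·8−4 = 27−16−4 = 7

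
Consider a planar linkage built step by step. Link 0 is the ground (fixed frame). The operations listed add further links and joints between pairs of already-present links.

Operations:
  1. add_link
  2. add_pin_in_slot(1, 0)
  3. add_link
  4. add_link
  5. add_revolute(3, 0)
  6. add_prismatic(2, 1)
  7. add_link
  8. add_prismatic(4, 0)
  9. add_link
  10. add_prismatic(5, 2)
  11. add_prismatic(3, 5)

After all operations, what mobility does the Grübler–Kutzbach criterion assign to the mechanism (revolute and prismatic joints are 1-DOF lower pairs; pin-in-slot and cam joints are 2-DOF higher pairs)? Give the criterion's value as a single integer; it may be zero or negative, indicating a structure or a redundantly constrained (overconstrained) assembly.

M = 4

L=1 J1=0 J2=0
add link → L=2 J1=0 J2=0
PS@1,0 dof=2 J2 → L=2 J1=0 J2=1
add link → L=3 J1=0 J2=1
add link → L=4 J1=0 J2=1
R@3,0 dof=1 J1 → L=4 J1=1 J2=1
P@2,1 dof=1 J1 → L=4 J1=2 J2=1
add link → L=5 J1=2 J2=1
P@4,0 dof=1 J1 → L=5 J1=3 J2=1
add link → L=6 J1=3 J2=1
P@5,2 dof=1 J1 → L=6 J1=4 J2=1
P@3,5 dof=1 J1 → L=6 J1=5 J2=1
M=3(L−1)−2J1−J2=3·5−2·5−1=4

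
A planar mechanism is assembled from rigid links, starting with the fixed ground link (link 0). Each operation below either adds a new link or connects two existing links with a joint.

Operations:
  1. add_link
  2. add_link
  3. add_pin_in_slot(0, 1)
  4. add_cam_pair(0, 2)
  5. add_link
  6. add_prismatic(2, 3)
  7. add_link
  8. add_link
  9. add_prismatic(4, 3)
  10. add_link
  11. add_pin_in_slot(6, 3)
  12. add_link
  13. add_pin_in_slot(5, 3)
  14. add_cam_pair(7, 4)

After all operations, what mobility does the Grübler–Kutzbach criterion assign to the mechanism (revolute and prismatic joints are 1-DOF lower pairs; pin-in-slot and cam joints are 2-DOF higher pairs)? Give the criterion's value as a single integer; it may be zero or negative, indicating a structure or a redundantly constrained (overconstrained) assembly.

M = 12

(L,J1,J2)=(1,0,0); link0 fixed
link1: (2,0,0)
link2: (3,0,0)
PS 0-1 [J2]: (3,0,1)
C 0-2 [J2]: (3,0,2)
link3: (4,0,2)
P 2-3 [J1]: (4,1,2)
link4: (5,1,2)
link5: (6,1,2)
P 4-3 [J1]: (6,2,2)
link6: (7,2,2)
PS 6-3 [J2]: (7,2,3)
link7: (8,2,3)
PS 5-3 [J2]: (8,2,4)
C 7-4 [J2]: (8,2,5)
Grübler: 3·7 − 2·2 − 5 = 12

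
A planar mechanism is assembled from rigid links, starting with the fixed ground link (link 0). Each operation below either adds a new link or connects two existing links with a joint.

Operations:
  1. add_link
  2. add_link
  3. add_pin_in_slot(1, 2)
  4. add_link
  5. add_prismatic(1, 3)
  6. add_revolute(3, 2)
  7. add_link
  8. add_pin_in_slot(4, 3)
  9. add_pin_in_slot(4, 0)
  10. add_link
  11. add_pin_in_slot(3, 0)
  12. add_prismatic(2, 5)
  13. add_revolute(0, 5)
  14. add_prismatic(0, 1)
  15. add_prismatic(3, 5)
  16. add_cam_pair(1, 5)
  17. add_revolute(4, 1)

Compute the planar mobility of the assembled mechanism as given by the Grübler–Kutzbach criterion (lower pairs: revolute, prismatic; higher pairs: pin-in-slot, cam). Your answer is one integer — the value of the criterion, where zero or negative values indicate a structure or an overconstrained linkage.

L=1 J1=0 J2=0
add link → L=2 J1=0 J2=0
add link → L=3 J1=0 J2=0
PS@1,2 dof=2 J2 → L=3 J1=0 J2=1
add link → L=4 J1=0 J2=1
P@1,3 dof=1 J1 → L=4 J1=1 J2=1
R@3,2 dof=1 J1 → L=4 J1=2 J2=1
add link → L=5 J1=2 J2=1
PS@4,3 dof=2 J2 → L=5 J1=2 J2=2
PS@4,0 dof=2 J2 → L=5 J1=2 J2=3
add link → L=6 J1=2 J2=3
PS@3,0 dof=2 J2 → L=6 J1=2 J2=4
P@2,5 dof=1 J1 → L=6 J1=3 J2=4
R@0,5 dof=1 J1 → L=6 J1=4 J2=4
P@0,1 dof=1 J1 → L=6 J1=5 J2=4
P@3,5 dof=1 J1 → L=6 J1=6 J2=4
C@1,5 dof=2 J2 → L=6 J1=6 J2=5
R@4,1 dof=1 J1 → L=6 J1=7 J2=5
M=3(L−1)−2J1−J2=3·5−2·7−5=-4

M = -4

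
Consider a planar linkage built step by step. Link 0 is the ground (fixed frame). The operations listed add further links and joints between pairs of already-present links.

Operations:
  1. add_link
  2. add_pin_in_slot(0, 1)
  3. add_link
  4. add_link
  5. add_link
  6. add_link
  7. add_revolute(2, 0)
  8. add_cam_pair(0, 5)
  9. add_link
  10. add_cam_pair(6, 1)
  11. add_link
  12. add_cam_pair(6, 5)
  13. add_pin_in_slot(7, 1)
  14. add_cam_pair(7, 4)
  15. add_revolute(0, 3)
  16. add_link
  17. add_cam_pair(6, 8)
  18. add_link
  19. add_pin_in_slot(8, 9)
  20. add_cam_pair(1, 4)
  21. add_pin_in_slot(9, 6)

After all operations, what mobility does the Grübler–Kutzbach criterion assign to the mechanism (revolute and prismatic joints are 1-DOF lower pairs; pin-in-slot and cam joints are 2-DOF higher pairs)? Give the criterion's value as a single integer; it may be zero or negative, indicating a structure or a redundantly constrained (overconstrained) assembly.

M = 13

L=1 J1=0 J2=0
add link → L=2 J1=0 J2=0
PS@0,1 dof=2 J2 → L=2 J1=0 J2=1
add link → L=3 J1=0 J2=1
add link → L=4 J1=0 J2=1
add link → L=5 J1=0 J2=1
add link → L=6 J1=0 J2=1
R@2,0 dof=1 J1 → L=6 J1=1 J2=1
C@0,5 dof=2 J2 → L=6 J1=1 J2=2
add link → L=7 J1=1 J2=2
C@6,1 dof=2 J2 → L=7 J1=1 J2=3
add link → L=8 J1=1 J2=3
C@6,5 dof=2 J2 → L=8 J1=1 J2=4
PS@7,1 dof=2 J2 → L=8 J1=1 J2=5
C@7,4 dof=2 J2 → L=8 J1=1 J2=6
R@0,3 dof=1 J1 → L=8 J1=2 J2=6
add link → L=9 J1=2 J2=6
C@6,8 dof=2 J2 → L=9 J1=2 J2=7
add link → L=10 J1=2 J2=7
PS@8,9 dof=2 J2 → L=10 J1=2 J2=8
C@1,4 dof=2 J2 → L=10 J1=2 J2=9
PS@9,6 dof=2 J2 → L=10 J1=2 J2=10
M=3(L−1)−2J1−J2=3·9−2·2−10=13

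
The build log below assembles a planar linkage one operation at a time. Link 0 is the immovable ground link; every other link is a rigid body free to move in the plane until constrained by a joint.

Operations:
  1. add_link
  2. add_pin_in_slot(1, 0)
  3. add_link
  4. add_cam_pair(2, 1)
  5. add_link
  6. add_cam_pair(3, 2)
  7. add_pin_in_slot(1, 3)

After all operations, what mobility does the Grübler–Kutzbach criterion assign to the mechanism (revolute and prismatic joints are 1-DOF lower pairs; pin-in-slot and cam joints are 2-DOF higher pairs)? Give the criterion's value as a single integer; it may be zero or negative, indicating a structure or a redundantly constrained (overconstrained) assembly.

M = 5

L=1 J1=0 J2=0
add link → L=2 J1=0 J2=0
PS@1,0 dof=2 J2 → L=2 J1=0 J2=1
add link → L=3 J1=0 J2=1
C@2,1 dof=2 J2 → L=3 J1=0 J2=2
add link → L=4 J1=0 J2=2
C@3,2 dof=2 J2 → L=4 J1=0 J2=3
PS@1,3 dof=2 J2 → L=4 J1=0 J2=4
M=3(L−1)−2J1−J2=3·3−2·0−4=5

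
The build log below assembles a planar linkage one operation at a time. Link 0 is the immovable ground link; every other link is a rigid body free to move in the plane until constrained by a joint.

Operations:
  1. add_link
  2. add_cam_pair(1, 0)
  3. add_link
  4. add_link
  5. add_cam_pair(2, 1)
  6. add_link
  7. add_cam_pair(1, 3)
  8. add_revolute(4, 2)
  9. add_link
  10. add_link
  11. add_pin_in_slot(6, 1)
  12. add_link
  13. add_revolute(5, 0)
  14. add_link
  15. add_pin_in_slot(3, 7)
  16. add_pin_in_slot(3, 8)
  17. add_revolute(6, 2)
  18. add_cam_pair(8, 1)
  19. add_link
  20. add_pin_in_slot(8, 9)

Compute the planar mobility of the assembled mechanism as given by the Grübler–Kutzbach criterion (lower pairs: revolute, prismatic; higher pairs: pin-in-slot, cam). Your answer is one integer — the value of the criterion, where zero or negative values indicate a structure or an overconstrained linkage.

M = 13

link 0 = ground. State L|J1|J2 = 1|0|0
+link1  2|0|0
C(1,0) f=2→J2  2|0|1
+link2  3|0|1
+link3  4|0|1
C(2,1) f=2→J2  4|0|2
+link4  5|0|2
C(1,3) f=2→J2  5|0|3
R(4,2) f=1→J1  5|1|3
+link5  6|1|3
+link6  7|1|3
PS(6,1) f=2→J2  7|1|4
+link7  8|1|4
R(5,0) f=1→J1  8|2|4
+link8  9|2|4
PS(3,7) f=2→J2  9|2|5
PS(3,8) f=2→J2  9|2|6
R(6,2) f=1→J1  9|3|6
C(8,1) f=2→J2  9|3|7
+link9  10|3|7
PS(8,9) f=2→J2  10|3|8
M = 3(10−1)−2·3−8 = 27−6−8 = 13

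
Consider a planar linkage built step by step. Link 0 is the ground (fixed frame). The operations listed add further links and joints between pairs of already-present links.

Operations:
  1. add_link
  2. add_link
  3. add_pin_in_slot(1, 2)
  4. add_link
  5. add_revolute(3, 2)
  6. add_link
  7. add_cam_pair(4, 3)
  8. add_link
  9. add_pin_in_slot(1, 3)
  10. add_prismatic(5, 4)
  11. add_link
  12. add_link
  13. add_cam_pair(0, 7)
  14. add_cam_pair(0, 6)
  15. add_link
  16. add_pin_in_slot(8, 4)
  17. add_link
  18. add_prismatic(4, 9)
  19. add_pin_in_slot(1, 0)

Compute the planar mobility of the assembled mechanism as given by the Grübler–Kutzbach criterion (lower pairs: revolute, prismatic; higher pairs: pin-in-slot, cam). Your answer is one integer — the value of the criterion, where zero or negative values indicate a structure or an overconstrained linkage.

ground; <1,0,0>
#1 <2,0,0>
#2 <3,0,0>
PS:1↔2 J2 <3,0,1>
#3 <4,0,1>
R:3↔2 J1 <4,1,1>
#4 <5,1,1>
C:4↔3 J2 <5,1,2>
#5 <6,1,2>
PS:1↔3 J2 <6,1,3>
P:5↔4 J1 <6,2,3>
#6 <7,2,3>
#7 <8,2,3>
C:0↔7 J2 <8,2,4>
C:0↔6 J2 <8,2,5>
#8 <9,2,5>
PS:8↔4 J2 <9,2,6>
#9 <10,2,6>
P:4↔9 J1 <10,3,6>
PS:1↔0 J2 <10,3,7>
3×9 − 2×3 − 1×7 = 14

M = 14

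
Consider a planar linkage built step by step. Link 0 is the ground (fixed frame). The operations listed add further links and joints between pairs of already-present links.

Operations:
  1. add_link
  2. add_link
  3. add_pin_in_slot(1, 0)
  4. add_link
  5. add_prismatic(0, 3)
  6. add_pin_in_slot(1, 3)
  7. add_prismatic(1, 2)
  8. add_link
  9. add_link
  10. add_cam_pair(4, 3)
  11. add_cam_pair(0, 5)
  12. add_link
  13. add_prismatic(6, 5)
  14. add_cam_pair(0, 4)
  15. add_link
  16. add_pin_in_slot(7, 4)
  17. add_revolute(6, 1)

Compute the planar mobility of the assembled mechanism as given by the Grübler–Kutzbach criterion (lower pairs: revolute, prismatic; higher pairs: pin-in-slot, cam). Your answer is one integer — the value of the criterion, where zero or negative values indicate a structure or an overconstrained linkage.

(L,J1,J2)=(1,0,0); link0 fixed
link1: (2,0,0)
link2: (3,0,0)
PS 1-0 [J2]: (3,0,1)
link3: (4,0,1)
P 0-3 [J1]: (4,1,1)
PS 1-3 [J2]: (4,1,2)
P 1-2 [J1]: (4,2,2)
link4: (5,2,2)
link5: (6,2,2)
C 4-3 [J2]: (6,2,3)
C 0-5 [J2]: (6,2,4)
link6: (7,2,4)
P 6-5 [J1]: (7,3,4)
C 0-4 [J2]: (7,3,5)
link7: (8,3,5)
PS 7-4 [J2]: (8,3,6)
R 6-1 [J1]: (8,4,6)
Grübler: 3·7 − 2·4 − 6 = 7

M = 7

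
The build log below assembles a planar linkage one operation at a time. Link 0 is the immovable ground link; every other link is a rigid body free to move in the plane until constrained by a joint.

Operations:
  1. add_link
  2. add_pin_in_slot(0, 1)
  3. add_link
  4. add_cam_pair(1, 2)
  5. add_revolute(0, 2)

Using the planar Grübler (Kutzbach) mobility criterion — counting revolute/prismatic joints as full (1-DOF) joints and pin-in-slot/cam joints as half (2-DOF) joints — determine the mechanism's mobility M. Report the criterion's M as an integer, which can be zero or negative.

M = 2

link 0 = ground. State L|J1|J2 = 1|0|0
+link1  2|0|0
PS(0,1) f=2→J2  2|0|1
+link2  3|0|1
C(1,2) f=2→J2  3|0|2
R(0,2) f=1→J1  3|1|2
M = 3(3−1)−2·1−2 = 6−2−2 = 2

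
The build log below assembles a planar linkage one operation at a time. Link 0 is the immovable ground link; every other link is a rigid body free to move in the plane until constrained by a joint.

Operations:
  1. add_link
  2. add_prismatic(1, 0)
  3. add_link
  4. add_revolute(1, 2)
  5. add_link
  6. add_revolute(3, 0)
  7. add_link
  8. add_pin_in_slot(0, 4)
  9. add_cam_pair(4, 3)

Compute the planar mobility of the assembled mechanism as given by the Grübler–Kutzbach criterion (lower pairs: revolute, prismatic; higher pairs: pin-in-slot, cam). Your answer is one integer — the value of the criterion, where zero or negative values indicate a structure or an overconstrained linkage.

(L,J1,J2)=(1,0,0); link0 fixed
link1: (2,0,0)
P 1-0 [J1]: (2,1,0)
link2: (3,1,0)
R 1-2 [J1]: (3,2,0)
link3: (4,2,0)
R 3-0 [J1]: (4,3,0)
link4: (5,3,0)
PS 0-4 [J2]: (5,3,1)
C 4-3 [J2]: (5,3,2)
Grübler: 3·4 − 2·3 − 2 = 4

M = 4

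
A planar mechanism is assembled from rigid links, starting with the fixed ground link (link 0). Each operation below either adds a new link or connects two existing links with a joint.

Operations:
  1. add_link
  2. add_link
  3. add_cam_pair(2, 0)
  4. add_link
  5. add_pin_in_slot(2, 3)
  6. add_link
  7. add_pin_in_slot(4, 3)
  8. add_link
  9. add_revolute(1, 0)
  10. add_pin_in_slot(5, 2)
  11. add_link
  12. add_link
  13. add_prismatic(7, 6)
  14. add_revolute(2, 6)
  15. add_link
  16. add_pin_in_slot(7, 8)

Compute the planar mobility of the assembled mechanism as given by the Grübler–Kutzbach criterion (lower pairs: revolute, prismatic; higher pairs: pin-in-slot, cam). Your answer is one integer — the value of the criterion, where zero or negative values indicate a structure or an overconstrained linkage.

link 0 = ground. State L|J1|J2 = 1|0|0
+link1  2|0|0
+link2  3|0|0
C(2,0) f=2→J2  3|0|1
+link3  4|0|1
PS(2,3) f=2→J2  4|0|2
+link4  5|0|2
PS(4,3) f=2→J2  5|0|3
+link5  6|0|3
R(1,0) f=1→J1  6|1|3
PS(5,2) f=2→J2  6|1|4
+link6  7|1|4
+link7  8|1|4
P(7,6) f=1→J1  8|2|4
R(2,6) f=1→J1  8|3|4
+link8  9|3|4
PS(7,8) f=2→J2  9|3|5
M = 3(9−1)−2·3−5 = 24−6−5 = 13

M = 13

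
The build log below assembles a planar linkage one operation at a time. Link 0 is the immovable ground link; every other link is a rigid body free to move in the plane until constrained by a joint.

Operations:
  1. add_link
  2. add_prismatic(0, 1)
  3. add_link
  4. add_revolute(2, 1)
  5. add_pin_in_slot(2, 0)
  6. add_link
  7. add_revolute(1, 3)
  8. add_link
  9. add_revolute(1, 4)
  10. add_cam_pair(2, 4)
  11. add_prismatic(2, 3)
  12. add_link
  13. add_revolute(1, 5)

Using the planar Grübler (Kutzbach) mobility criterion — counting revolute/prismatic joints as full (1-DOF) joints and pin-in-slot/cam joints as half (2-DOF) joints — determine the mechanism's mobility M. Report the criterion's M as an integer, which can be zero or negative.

M = 1

ground; <1,0,0>
#1 <2,0,0>
P:0↔1 J1 <2,1,0>
#2 <3,1,0>
R:2↔1 J1 <3,2,0>
PS:2↔0 J2 <3,2,1>
#3 <4,2,1>
R:1↔3 J1 <4,3,1>
#4 <5,3,1>
R:1↔4 J1 <5,4,1>
C:2↔4 J2 <5,4,2>
P:2↔3 J1 <5,5,2>
#5 <6,5,2>
R:1↔5 J1 <6,6,2>
3×5 − 2×6 − 1×2 = 1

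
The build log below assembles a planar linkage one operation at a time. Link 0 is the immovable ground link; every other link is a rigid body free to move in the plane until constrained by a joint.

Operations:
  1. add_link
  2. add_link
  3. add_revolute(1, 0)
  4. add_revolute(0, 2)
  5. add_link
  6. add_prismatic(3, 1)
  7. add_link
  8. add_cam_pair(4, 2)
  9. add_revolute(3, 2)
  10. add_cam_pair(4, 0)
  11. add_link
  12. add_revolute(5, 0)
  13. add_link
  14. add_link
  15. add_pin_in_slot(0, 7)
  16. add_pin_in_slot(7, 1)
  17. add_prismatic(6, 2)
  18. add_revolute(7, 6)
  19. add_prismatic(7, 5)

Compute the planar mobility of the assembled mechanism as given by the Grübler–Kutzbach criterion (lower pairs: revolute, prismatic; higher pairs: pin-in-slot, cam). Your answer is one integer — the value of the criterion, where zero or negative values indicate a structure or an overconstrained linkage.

[1;0;0] (link 0 is ground)
L+ [2;0;0]
L+ [3;0;0]
R(1,0)∈J1 [3;1;0]
R(0,2)∈J1 [3;2;0]
L+ [4;2;0]
P(3,1)∈J1 [4;3;0]
L+ [5;3;0]
C(4,2)∈J2 [5;3;1]
R(3,2)∈J1 [5;4;1]
C(4,0)∈J2 [5;4;2]
L+ [6;4;2]
R(5,0)∈J1 [6;5;2]
L+ [7;5;2]
L+ [8;5;2]
PS(0,7)∈J2 [8;5;3]
PS(7,1)∈J2 [8;5;4]
P(6,2)∈J1 [8;6;4]
R(7,6)∈J1 [8;7;4]
P(7,5)∈J1 [8;8;4]
mobility = 21 − 16 − 4 = 1

M = 1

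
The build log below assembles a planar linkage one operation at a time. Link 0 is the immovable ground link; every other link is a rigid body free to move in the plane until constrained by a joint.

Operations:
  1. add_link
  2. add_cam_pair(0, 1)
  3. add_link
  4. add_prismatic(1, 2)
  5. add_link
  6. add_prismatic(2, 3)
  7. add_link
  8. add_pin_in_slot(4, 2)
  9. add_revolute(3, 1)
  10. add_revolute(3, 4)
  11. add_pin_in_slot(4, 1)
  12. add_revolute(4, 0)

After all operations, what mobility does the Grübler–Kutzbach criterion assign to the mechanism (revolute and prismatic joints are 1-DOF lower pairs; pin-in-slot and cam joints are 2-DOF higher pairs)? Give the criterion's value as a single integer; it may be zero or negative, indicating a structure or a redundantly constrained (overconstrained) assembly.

M = -1

[1;0;0] (link 0 is ground)
L+ [2;0;0]
C(0,1)∈J2 [2;0;1]
L+ [3;0;1]
P(1,2)∈J1 [3;1;1]
L+ [4;1;1]
P(2,3)∈J1 [4;2;1]
L+ [5;2;1]
PS(4,2)∈J2 [5;2;2]
R(3,1)∈J1 [5;3;2]
R(3,4)∈J1 [5;4;2]
PS(4,1)∈J2 [5;4;3]
R(4,0)∈J1 [5;5;3]
mobility = 12 − 10 − 3 = -1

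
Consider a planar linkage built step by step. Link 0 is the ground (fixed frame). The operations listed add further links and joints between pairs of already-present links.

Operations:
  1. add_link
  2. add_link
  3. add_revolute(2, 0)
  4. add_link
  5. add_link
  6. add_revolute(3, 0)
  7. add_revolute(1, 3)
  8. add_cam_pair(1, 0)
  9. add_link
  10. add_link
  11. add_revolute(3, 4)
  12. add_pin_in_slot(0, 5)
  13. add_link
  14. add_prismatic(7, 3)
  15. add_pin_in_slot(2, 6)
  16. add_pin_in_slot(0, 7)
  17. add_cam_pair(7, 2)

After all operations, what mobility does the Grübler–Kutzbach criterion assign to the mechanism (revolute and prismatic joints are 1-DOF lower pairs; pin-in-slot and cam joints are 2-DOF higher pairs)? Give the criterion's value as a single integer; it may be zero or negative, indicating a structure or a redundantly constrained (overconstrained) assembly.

(L,J1,J2)=(1,0,0); link0 fixed
link1: (2,0,0)
link2: (3,0,0)
R 2-0 [J1]: (3,1,0)
link3: (4,1,0)
link4: (5,1,0)
R 3-0 [J1]: (5,2,0)
R 1-3 [J1]: (5,3,0)
C 1-0 [J2]: (5,3,1)
link5: (6,3,1)
link6: (7,3,1)
R 3-4 [J1]: (7,4,1)
PS 0-5 [J2]: (7,4,2)
link7: (8,4,2)
P 7-3 [J1]: (8,5,2)
PS 2-6 [J2]: (8,5,3)
PS 0-7 [J2]: (8,5,4)
C 7-2 [J2]: (8,5,5)
Grübler: 3·7 − 2·5 − 5 = 6

M = 6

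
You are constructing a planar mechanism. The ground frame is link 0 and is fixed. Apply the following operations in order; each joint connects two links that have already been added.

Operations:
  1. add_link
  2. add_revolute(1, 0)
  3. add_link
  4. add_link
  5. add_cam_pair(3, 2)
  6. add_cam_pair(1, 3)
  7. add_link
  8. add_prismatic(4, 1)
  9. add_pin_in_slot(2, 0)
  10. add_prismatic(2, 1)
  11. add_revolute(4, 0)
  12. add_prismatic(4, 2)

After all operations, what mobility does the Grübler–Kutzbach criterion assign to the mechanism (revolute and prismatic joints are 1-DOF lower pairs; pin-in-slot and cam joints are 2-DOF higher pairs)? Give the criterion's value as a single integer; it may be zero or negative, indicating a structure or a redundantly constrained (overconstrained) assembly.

M = -1

(L,J1,J2)=(1,0,0); link0 fixed
link1: (2,0,0)
R 1-0 [J1]: (2,1,0)
link2: (3,1,0)
link3: (4,1,0)
C 3-2 [J2]: (4,1,1)
C 1-3 [J2]: (4,1,2)
link4: (5,1,2)
P 4-1 [J1]: (5,2,2)
PS 2-0 [J2]: (5,2,3)
P 2-1 [J1]: (5,3,3)
R 4-0 [J1]: (5,4,3)
P 4-2 [J1]: (5,5,3)
Grübler: 3·4 − 2·5 − 3 = -1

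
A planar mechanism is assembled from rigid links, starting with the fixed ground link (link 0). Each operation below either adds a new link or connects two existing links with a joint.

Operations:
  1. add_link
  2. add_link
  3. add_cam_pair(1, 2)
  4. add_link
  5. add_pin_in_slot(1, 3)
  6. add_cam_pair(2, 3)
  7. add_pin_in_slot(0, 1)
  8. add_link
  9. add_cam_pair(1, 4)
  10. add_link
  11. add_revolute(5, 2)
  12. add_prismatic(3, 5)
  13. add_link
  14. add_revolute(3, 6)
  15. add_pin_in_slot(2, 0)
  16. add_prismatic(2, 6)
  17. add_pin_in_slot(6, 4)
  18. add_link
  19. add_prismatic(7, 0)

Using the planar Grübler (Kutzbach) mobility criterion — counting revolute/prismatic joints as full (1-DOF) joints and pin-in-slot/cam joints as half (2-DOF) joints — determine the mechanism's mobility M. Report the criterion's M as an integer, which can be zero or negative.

M = 4

link 0 = ground. State L|J1|J2 = 1|0|0
+link1  2|0|0
+link2  3|0|0
C(1,2) f=2→J2  3|0|1
+link3  4|0|1
PS(1,3) f=2→J2  4|0|2
C(2,3) f=2→J2  4|0|3
PS(0,1) f=2→J2  4|0|4
+link4  5|0|4
C(1,4) f=2→J2  5|0|5
+link5  6|0|5
R(5,2) f=1→J1  6|1|5
P(3,5) f=1→J1  6|2|5
+link6  7|2|5
R(3,6) f=1→J1  7|3|5
PS(2,0) f=2→J2  7|3|6
P(2,6) f=1→J1  7|4|6
PS(6,4) f=2→J2  7|4|7
+link7  8|4|7
P(7,0) f=1→J1  8|5|7
M = 3(8−1)−2·5−7 = 21−10−7 = 4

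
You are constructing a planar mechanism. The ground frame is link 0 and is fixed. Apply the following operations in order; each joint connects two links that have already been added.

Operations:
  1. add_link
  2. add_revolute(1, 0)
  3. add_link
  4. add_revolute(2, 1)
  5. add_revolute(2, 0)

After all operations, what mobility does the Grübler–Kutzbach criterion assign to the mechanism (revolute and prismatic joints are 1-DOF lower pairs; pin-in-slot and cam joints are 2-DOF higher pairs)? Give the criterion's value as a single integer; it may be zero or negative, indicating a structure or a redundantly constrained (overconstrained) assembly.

M = 0

(L,J1,J2)=(1,0,0); link0 fixed
link1: (2,0,0)
R 1-0 [J1]: (2,1,0)
link2: (3,1,0)
R 2-1 [J1]: (3,2,0)
R 2-0 [J1]: (3,3,0)
Grübler: 3·2 − 2·3 − 0 = 0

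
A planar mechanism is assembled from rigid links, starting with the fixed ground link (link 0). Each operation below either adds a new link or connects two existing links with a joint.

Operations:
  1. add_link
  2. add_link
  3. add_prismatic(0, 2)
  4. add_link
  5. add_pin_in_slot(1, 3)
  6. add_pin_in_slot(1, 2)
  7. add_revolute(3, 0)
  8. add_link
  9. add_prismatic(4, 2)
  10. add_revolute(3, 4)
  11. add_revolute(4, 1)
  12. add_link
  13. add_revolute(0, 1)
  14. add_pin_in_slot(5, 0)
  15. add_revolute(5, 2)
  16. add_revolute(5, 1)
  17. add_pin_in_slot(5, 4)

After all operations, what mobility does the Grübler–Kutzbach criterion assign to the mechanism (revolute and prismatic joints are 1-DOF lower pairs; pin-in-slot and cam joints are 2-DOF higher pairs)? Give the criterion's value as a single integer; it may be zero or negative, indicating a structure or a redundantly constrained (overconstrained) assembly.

[1;0;0] (link 0 is ground)
L+ [2;0;0]
L+ [3;0;0]
P(0,2)∈J1 [3;1;0]
L+ [4;1;0]
PS(1,3)∈J2 [4;1;1]
PS(1,2)∈J2 [4;1;2]
R(3,0)∈J1 [4;2;2]
L+ [5;2;2]
P(4,2)∈J1 [5;3;2]
R(3,4)∈J1 [5;4;2]
R(4,1)∈J1 [5;5;2]
L+ [6;5;2]
R(0,1)∈J1 [6;6;2]
PS(5,0)∈J2 [6;6;3]
R(5,2)∈J1 [6;7;3]
R(5,1)∈J1 [6;8;3]
PS(5,4)∈J2 [6;8;4]
mobility = 15 − 16 − 4 = -5

M = -5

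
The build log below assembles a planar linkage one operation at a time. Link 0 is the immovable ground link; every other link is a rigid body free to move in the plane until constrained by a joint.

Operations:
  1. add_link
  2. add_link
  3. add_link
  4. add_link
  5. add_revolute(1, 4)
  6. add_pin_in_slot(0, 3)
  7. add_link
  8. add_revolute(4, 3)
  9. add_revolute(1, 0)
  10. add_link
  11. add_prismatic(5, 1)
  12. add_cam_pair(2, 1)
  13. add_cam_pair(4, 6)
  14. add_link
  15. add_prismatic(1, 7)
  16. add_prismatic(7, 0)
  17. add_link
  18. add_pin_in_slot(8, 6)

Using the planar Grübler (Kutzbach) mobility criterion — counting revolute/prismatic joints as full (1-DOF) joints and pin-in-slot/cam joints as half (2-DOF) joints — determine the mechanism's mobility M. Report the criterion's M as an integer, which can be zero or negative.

ground; <1,0,0>
#1 <2,0,0>
#2 <3,0,0>
#3 <4,0,0>
#4 <5,0,0>
R:1↔4 J1 <5,1,0>
PS:0↔3 J2 <5,1,1>
#5 <6,1,1>
R:4↔3 J1 <6,2,1>
R:1↔0 J1 <6,3,1>
#6 <7,3,1>
P:5↔1 J1 <7,4,1>
C:2↔1 J2 <7,4,2>
C:4↔6 J2 <7,4,3>
#7 <8,4,3>
P:1↔7 J1 <8,5,3>
P:7↔0 J1 <8,6,3>
#8 <9,6,3>
PS:8↔6 J2 <9,6,4>
3×8 − 2×6 − 1×4 = 8

M = 8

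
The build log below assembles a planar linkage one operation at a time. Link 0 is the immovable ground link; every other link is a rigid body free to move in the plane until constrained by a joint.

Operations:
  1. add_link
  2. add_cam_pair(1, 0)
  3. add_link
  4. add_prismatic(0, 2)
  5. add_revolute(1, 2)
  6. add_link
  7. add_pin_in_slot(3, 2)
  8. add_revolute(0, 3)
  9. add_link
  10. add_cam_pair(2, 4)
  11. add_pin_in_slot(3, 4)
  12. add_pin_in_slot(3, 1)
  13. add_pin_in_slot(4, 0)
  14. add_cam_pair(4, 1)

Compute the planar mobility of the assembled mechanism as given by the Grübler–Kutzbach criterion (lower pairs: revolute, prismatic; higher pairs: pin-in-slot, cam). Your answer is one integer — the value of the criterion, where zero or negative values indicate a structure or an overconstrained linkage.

ground; <1,0,0>
#1 <2,0,0>
C:1↔0 J2 <2,0,1>
#2 <3,0,1>
P:0↔2 J1 <3,1,1>
R:1↔2 J1 <3,2,1>
#3 <4,2,1>
PS:3↔2 J2 <4,2,2>
R:0↔3 J1 <4,3,2>
#4 <5,3,2>
C:2↔4 J2 <5,3,3>
PS:3↔4 J2 <5,3,4>
PS:3↔1 J2 <5,3,5>
PS:4↔0 J2 <5,3,6>
C:4↔1 J2 <5,3,7>
3×4 − 2×3 − 1×7 = -1

M = -1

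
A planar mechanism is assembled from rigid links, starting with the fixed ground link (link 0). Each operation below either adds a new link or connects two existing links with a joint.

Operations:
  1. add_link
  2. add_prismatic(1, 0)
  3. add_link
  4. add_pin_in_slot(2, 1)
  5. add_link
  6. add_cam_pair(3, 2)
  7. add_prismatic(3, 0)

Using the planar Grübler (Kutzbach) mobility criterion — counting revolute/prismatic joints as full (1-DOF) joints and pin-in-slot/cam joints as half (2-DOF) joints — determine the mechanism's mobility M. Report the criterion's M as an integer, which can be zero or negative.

ground; <1,0,0>
#1 <2,0,0>
P:1↔0 J1 <2,1,0>
#2 <3,1,0>
PS:2↔1 J2 <3,1,1>
#3 <4,1,1>
C:3↔2 J2 <4,1,2>
P:3↔0 J1 <4,2,2>
3×3 − 2×2 − 1×2 = 3

M = 3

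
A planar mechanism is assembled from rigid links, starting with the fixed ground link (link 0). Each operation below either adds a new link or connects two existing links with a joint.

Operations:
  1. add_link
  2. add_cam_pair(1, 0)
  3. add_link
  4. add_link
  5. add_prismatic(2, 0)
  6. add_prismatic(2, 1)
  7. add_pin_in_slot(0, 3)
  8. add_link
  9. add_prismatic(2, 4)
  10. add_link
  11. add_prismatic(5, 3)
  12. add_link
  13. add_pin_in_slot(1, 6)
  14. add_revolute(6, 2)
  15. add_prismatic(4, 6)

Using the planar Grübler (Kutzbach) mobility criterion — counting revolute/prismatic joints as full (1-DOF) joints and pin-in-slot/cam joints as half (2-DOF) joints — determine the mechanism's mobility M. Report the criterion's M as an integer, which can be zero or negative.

[1;0;0] (link 0 is ground)
L+ [2;0;0]
C(1,0)∈J2 [2;0;1]
L+ [3;0;1]
L+ [4;0;1]
P(2,0)∈J1 [4;1;1]
P(2,1)∈J1 [4;2;1]
PS(0,3)∈J2 [4;2;2]
L+ [5;2;2]
P(2,4)∈J1 [5;3;2]
L+ [6;3;2]
P(5,3)∈J1 [6;4;2]
L+ [7;4;2]
PS(1,6)∈J2 [7;4;3]
R(6,2)∈J1 [7;5;3]
P(4,6)∈J1 [7;6;3]
mobility = 18 − 12 − 3 = 3

M = 3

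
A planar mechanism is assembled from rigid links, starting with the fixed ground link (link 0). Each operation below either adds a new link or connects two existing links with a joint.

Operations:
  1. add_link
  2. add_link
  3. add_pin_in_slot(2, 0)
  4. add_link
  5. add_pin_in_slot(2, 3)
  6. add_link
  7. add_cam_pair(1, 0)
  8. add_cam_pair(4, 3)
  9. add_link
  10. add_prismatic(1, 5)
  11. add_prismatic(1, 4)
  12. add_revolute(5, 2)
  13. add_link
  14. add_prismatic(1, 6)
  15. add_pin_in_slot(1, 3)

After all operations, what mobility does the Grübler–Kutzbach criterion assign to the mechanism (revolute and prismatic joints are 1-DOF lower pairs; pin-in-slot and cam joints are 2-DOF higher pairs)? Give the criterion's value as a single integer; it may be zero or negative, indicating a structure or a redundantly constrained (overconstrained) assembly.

L=1 J1=0 J2=0
add link → L=2 J1=0 J2=0
add link → L=3 J1=0 J2=0
PS@2,0 dof=2 J2 → L=3 J1=0 J2=1
add link → L=4 J1=0 J2=1
PS@2,3 dof=2 J2 → L=4 J1=0 J2=2
add link → L=5 J1=0 J2=2
C@1,0 dof=2 J2 → L=5 J1=0 J2=3
C@4,3 dof=2 J2 → L=5 J1=0 J2=4
add link → L=6 J1=0 J2=4
P@1,5 dof=1 J1 → L=6 J1=1 J2=4
P@1,4 dof=1 J1 → L=6 J1=2 J2=4
R@5,2 dof=1 J1 → L=6 J1=3 J2=4
add link → L=7 J1=3 J2=4
P@1,6 dof=1 J1 → L=7 J1=4 J2=4
PS@1,3 dof=2 J2 → L=7 J1=4 J2=5
M=3(L−1)−2J1−J2=3·6−2·4−5=5

M = 5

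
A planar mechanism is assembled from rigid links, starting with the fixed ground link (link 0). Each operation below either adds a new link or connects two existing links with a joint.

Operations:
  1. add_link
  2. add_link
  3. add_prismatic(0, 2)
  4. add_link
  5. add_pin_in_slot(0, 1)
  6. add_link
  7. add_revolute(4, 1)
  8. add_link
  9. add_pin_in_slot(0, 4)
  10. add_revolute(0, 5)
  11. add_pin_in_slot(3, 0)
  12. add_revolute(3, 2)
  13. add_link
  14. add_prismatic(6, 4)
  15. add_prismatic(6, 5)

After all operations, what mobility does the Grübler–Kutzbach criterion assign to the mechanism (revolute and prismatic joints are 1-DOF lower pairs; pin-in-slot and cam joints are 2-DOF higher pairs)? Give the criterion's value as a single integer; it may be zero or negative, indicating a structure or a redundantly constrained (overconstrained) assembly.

ground; <1,0,0>
#1 <2,0,0>
#2 <3,0,0>
P:0↔2 J1 <3,1,0>
#3 <4,1,0>
PS:0↔1 J2 <4,1,1>
#4 <5,1,1>
R:4↔1 J1 <5,2,1>
#5 <6,2,1>
PS:0↔4 J2 <6,2,2>
R:0↔5 J1 <6,3,2>
PS:3↔0 J2 <6,3,3>
R:3↔2 J1 <6,4,3>
#6 <7,4,3>
P:6↔4 J1 <7,5,3>
P:6↔5 J1 <7,6,3>
3×6 − 2×6 − 1×3 = 3

M = 3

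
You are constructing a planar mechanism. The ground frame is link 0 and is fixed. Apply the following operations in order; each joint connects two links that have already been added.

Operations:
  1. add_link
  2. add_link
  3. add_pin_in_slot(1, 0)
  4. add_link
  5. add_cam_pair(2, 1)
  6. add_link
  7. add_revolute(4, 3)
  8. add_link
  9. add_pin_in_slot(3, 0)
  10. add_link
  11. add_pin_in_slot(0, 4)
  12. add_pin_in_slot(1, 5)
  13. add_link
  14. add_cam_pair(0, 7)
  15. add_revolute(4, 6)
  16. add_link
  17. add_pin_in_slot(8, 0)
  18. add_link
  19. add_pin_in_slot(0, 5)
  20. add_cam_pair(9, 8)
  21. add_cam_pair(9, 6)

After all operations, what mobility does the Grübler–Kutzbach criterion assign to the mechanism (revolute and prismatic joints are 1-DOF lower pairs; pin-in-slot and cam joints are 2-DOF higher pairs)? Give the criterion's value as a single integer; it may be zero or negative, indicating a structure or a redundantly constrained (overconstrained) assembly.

[1;0;0] (link 0 is ground)
L+ [2;0;0]
L+ [3;0;0]
PS(1,0)∈J2 [3;0;1]
L+ [4;0;1]
C(2,1)∈J2 [4;0;2]
L+ [5;0;2]
R(4,3)∈J1 [5;1;2]
L+ [6;1;2]
PS(3,0)∈J2 [6;1;3]
L+ [7;1;3]
PS(0,4)∈J2 [7;1;4]
PS(1,5)∈J2 [7;1;5]
L+ [8;1;5]
C(0,7)∈J2 [8;1;6]
R(4,6)∈J1 [8;2;6]
L+ [9;2;6]
PS(8,0)∈J2 [9;2;7]
L+ [10;2;7]
PS(0,5)∈J2 [10;2;8]
C(9,8)∈J2 [10;2;9]
C(9,6)∈J2 [10;2;10]
mobility = 27 − 4 − 10 = 13

M = 13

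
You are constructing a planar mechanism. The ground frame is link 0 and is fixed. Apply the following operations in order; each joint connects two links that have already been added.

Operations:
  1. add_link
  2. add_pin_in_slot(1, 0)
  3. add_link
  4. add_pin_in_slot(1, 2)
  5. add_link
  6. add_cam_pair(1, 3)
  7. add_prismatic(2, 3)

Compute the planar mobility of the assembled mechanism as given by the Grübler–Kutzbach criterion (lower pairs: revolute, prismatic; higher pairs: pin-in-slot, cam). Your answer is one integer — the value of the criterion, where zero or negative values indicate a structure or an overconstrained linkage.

M = 4

[1;0;0] (link 0 is ground)
L+ [2;0;0]
PS(1,0)∈J2 [2;0;1]
L+ [3;0;1]
PS(1,2)∈J2 [3;0;2]
L+ [4;0;2]
C(1,3)∈J2 [4;0;3]
P(2,3)∈J1 [4;1;3]
mobility = 9 − 2 − 3 = 4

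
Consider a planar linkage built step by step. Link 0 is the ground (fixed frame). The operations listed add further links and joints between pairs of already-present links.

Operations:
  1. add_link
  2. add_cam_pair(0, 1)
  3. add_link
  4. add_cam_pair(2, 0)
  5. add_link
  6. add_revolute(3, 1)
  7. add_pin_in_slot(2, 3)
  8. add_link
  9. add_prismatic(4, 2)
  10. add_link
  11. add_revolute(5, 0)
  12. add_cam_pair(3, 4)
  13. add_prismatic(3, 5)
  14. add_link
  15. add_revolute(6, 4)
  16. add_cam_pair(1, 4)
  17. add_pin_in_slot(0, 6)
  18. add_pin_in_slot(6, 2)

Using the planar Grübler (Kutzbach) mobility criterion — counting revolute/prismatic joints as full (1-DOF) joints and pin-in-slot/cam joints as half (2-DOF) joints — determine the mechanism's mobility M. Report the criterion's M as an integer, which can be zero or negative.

M = 1

link 0 = ground. State L|J1|J2 = 1|0|0
+link1  2|0|0
C(0,1) f=2→J2  2|0|1
+link2  3|0|1
C(2,0) f=2→J2  3|0|2
+link3  4|0|2
R(3,1) f=1→J1  4|1|2
PS(2,3) f=2→J2  4|1|3
+link4  5|1|3
P(4,2) f=1→J1  5|2|3
+link5  6|2|3
R(5,0) f=1→J1  6|3|3
C(3,4) f=2→J2  6|3|4
P(3,5) f=1→J1  6|4|4
+link6  7|4|4
R(6,4) f=1→J1  7|5|4
C(1,4) f=2→J2  7|5|5
PS(0,6) f=2→J2  7|5|6
PS(6,2) f=2→J2  7|5|7
M = 3(7−1)−2·5−7 = 18−10−7 = 1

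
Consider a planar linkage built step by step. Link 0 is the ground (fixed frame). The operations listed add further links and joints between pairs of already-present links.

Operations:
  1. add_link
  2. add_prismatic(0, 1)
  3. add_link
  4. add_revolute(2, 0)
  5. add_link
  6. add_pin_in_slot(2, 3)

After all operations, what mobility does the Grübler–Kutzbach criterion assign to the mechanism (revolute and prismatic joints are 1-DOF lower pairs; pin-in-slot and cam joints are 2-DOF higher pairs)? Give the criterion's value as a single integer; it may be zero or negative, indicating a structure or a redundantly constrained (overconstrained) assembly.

M = 4

(L,J1,J2)=(1,0,0); link0 fixed
link1: (2,0,0)
P 0-1 [J1]: (2,1,0)
link2: (3,1,0)
R 2-0 [J1]: (3,2,0)
link3: (4,2,0)
PS 2-3 [J2]: (4,2,1)
Grübler: 3·3 − 2·2 − 1 = 4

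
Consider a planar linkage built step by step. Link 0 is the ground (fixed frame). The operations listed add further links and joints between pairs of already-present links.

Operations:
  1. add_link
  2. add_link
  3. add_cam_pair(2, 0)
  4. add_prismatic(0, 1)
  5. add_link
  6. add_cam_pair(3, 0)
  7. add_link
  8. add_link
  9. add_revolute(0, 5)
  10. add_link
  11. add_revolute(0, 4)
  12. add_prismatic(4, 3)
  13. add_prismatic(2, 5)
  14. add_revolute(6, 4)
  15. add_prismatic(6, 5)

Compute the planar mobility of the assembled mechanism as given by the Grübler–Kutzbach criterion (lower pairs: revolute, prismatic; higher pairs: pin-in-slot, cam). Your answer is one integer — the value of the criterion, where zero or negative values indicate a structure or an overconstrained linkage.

M = 2

(L,J1,J2)=(1,0,0); link0 fixed
link1: (2,0,0)
link2: (3,0,0)
C 2-0 [J2]: (3,0,1)
P 0-1 [J1]: (3,1,1)
link3: (4,1,1)
C 3-0 [J2]: (4,1,2)
link4: (5,1,2)
link5: (6,1,2)
R 0-5 [J1]: (6,2,2)
link6: (7,2,2)
R 0-4 [J1]: (7,3,2)
P 4-3 [J1]: (7,4,2)
P 2-5 [J1]: (7,5,2)
R 6-4 [J1]: (7,6,2)
P 6-5 [J1]: (7,7,2)
Grübler: 3·6 − 2·7 − 2 = 2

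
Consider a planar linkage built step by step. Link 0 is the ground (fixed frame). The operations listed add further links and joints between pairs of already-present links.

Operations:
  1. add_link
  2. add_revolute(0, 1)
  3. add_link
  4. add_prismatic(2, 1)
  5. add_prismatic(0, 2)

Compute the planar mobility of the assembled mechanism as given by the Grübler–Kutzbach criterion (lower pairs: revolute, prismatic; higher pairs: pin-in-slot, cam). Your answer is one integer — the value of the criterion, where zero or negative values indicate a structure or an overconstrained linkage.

(L,J1,J2)=(1,0,0); link0 fixed
link1: (2,0,0)
R 0-1 [J1]: (2,1,0)
link2: (3,1,0)
P 2-1 [J1]: (3,2,0)
P 0-2 [J1]: (3,3,0)
Grübler: 3·2 − 2·3 − 0 = 0

M = 0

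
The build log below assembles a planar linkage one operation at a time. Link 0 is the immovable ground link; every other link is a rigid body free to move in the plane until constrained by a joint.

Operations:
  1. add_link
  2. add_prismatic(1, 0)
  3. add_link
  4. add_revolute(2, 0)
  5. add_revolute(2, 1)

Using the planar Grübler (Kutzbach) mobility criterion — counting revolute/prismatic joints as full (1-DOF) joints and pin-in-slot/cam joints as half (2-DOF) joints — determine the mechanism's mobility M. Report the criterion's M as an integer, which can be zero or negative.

M = 0

link 0 = ground. State L|J1|J2 = 1|0|0
+link1  2|0|0
P(1,0) f=1→J1  2|1|0
+link2  3|1|0
R(2,0) f=1→J1  3|2|0
R(2,1) f=1→J1  3|3|0
M = 3(3−1)−2·3−0 = 6−6−0 = 0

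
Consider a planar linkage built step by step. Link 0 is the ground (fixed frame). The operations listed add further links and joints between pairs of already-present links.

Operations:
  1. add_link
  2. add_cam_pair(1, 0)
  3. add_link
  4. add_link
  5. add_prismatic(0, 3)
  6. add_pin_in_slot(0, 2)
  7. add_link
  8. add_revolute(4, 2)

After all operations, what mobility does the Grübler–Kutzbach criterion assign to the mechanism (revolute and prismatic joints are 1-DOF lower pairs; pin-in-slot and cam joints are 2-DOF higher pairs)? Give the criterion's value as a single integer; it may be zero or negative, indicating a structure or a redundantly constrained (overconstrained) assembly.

ground; <1,0,0>
#1 <2,0,0>
C:1↔0 J2 <2,0,1>
#2 <3,0,1>
#3 <4,0,1>
P:0↔3 J1 <4,1,1>
PS:0↔2 J2 <4,1,2>
#4 <5,1,2>
R:4↔2 J1 <5,2,2>
3×4 − 2×2 − 1×2 = 6

M = 6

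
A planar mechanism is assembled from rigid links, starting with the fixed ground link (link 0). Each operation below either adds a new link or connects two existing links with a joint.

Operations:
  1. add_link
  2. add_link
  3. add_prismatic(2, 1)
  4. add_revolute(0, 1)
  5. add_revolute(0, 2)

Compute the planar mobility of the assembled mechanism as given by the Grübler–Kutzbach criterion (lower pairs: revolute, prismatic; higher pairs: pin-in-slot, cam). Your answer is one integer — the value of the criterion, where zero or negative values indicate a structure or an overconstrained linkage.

M = 0

[1;0;0] (link 0 is ground)
L+ [2;0;0]
L+ [3;0;0]
P(2,1)∈J1 [3;1;0]
R(0,1)∈J1 [3;2;0]
R(0,2)∈J1 [3;3;0]
mobility = 6 − 6 − 0 = 0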